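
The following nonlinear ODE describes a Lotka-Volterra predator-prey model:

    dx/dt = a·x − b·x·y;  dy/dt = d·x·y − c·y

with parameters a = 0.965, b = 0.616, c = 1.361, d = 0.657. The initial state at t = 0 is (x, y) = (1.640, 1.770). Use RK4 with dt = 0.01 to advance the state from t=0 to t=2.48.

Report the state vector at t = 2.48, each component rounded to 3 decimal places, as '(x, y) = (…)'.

t=0.000: state=(1.640, 1.770)
step 1 (dt=0.01): k1=(-0.206, -0.502), k2=(-0.203, -0.502), k3=(-0.203, -0.502), k4=(-0.200, -0.503); state += dt/6·(k1+2k2+2k3+k4)
t=0.010: state=(1.638, 1.765)
t=0.020: state=(1.636, 1.760)
t=0.030: state=(1.634, 1.755)
continuing one RK4 step at a time; state shown every 10 steps (Δt=0.1):
t=0.100: state=(1.622, 1.719)
t=0.200: state=(1.609, 1.669)
t=0.300: state=(1.602, 1.618)
t=0.400: state=(1.599, 1.569)
t=0.500: state=(1.601, 1.521)
t=0.600: state=(1.608, 1.475)
t=0.700: state=(1.619, 1.431)
t=0.800: state=(1.635, 1.390)
t=0.900: state=(1.655, 1.352)
t=1.000: state=(1.679, 1.316)
t=1.100: state=(1.707, 1.284)
t=1.200: state=(1.738, 1.255)
t=1.300: state=(1.773, 1.229)
t=1.400: state=(1.812, 1.207)
t=1.500: state=(1.854, 1.188)
t=1.600: state=(1.898, 1.173)
t=1.700: state=(1.946, 1.161)
t=1.800: state=(1.995, 1.153)
t=1.900: state=(2.047, 1.150)
t=2.000: state=(2.100, 1.150)
t=2.100: state=(2.155, 1.154)
t=2.200: state=(2.210, 1.162)
t=2.300: state=(2.265, 1.175)
t=2.400: state=(2.319, 1.192)
t=2.480: state=(2.361, 1.209)

(x, y) = (2.361, 1.209)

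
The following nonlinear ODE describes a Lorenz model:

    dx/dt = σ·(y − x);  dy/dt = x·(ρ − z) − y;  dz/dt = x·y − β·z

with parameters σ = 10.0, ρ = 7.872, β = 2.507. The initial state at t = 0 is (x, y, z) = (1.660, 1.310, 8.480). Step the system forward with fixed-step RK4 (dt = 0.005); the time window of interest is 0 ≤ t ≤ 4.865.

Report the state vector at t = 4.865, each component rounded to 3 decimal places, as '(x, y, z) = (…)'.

(x, y, z) = (4.184, 4.112, 7.059)

t=0.000: state=(1.660, 1.310, 8.480)
step 1 (dt=0.005): k1=(-3.500, -2.319, -19.085), k2=(-3.470, -2.229, -18.986), k3=(-3.469, -2.230, -18.986), k4=(-3.438, -2.142, -18.888); state += dt/6·(k1+2k2+2k3+k4)
t=0.005: state=(1.643, 1.299, 8.385)
t=0.010: state=(1.626, 1.289, 8.291)
t=0.015: state=(1.609, 1.279, 8.198)
continuing one RK4 step at a time; state shown every 40 steps (Δt=0.2):
t=0.200: state=(1.321, 1.339, 5.416)
t=0.400: state=(1.679, 2.018, 3.664)
t=0.600: state=(2.725, 3.449, 3.172)
t=0.800: state=(4.522, 5.510, 4.591)
t=1.000: state=(5.877, 5.993, 7.929)
t=1.200: state=(4.840, 3.932, 9.088)
t=1.400: state=(3.317, 2.830, 7.506)
t=1.600: state=(2.933, 2.997, 5.897)
t=1.800: state=(3.426, 3.822, 5.262)
t=2.000: state=(4.346, 4.805, 5.893)
t=2.200: state=(4.935, 4.995, 7.301)
t=2.400: state=(4.569, 4.212, 7.910)
t=2.600: state=(3.871, 3.600, 7.311)
t=2.800: state=(3.609, 3.616, 6.491)
t=3.000: state=(3.840, 4.038, 6.161)
t=3.200: state=(4.276, 4.476, 6.487)
t=3.400: state=(4.507, 4.518, 7.095)
t=3.600: state=(4.338, 4.185, 7.339)
t=3.800: state=(4.032, 3.909, 7.078)
t=4.000: state=(3.910, 3.914, 6.699)
t=4.200: state=(4.022, 4.117, 6.556)
t=4.400: state=(4.221, 4.306, 6.721)
t=4.600: state=(4.311, 4.309, 6.985)
t=4.800: state=(4.230, 4.162, 7.080)
t=4.865: state=(4.184, 4.112, 7.059)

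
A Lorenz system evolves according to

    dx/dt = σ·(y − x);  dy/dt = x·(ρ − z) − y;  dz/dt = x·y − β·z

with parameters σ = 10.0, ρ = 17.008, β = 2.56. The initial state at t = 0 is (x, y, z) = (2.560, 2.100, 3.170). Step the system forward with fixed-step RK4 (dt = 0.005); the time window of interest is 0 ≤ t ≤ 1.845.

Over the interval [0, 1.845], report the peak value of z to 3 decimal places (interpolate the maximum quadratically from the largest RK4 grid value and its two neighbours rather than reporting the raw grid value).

t=0.000: state=(2.560, 2.100, 3.170)
step 1 (dt=0.005): k1=(-4.600, 33.325, -2.739), k2=(-3.652, 33.100, -2.533), k3=(-3.681, 33.132, -2.531), k4=(-2.759, 32.937, -2.324); state += dt/6·(k1+2k2+2k3+k4)
t=0.005: state=(2.542, 2.266, 3.157)
t=0.010: state=(2.532, 2.430, 3.147)
t=0.015: state=(2.531, 2.592, 3.138)
continuing one RK4 step at a time; state shown every 20 steps (Δt=0.1):
t=0.100: state=(3.516, 5.626, 3.451)
t=0.200: state=(6.681, 10.871, 6.406)
t=0.300: state=(11.165, 14.965, 15.886)
t=0.400: state=(11.658, 8.232, 25.452)
t=0.500: state=(6.259, 0.527, 22.869)
t=0.600: state=(1.957, -0.827, 17.585)
t=0.700: state=(0.252, -0.662, 13.551)
t=0.800: state=(-0.306, -0.650, 10.495)
t=0.900: state=(-0.612, -0.936, 8.157)
t=1.000: state=(-1.038, -1.605, 6.406)
t=1.100: state=(-1.847, -2.962, 5.246)
t=1.200: state=(-3.438, -5.609, 5.052)
t=1.300: state=(-6.376, -10.100, 7.342)
t=1.400: state=(-10.364, -13.888, 15.097)
t=1.500: state=(-11.343, -9.108, 23.924)
t=1.600: state=(-6.999, -1.869, 22.800)
t=1.700: state=(-2.886, -0.045, 17.946)
t=1.800: state=(-1.117, -0.194, 13.903)
t=1.845: state=(-0.812, -0.345, 12.401)
largest grid value and its neighbours: z(0.415)=25.73794, z(0.420)=25.75859, z(0.425)=25.74463
parabola through these three points peaks at t≈0.420 with z≈25.75875

max z = 25.759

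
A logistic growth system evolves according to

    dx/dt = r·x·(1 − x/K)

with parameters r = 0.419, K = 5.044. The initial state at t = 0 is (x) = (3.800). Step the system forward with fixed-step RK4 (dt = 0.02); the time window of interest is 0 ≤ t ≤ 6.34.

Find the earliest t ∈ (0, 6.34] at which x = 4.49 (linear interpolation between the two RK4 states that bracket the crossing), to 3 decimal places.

t = 2.329

t=0.000: state=(3.800)
step 1 (dt=0.02): k1=(0.393), k2=(0.392), k3=(0.392), k4=(0.391); state += dt/6·(k1+2k2+2k3+k4)
t=0.020: state=(3.808)
t=0.040: state=(3.816)
t=0.060: state=(3.823)
continuing one RK4 step at a time; state shown every 25 steps (Δt=0.5):
t=0.500: state=(3.986)
t=1.000: state=(4.150)
t=1.500: state=(4.294)
t=2.000: state=(4.418)
t=2.320: state=(4.488)
next step: t=2.340: state=(4.492) — x has crossed 4.49
linear interpolation between t=2.320 (4.48818) and t=2.340 (4.49231) → t≈2.329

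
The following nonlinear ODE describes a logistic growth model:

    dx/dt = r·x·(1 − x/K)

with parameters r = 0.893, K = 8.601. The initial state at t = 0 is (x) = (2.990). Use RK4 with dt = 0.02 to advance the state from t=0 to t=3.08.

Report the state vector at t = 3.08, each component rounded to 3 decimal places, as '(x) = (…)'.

t=0.000: state=(2.990)
step 1 (dt=0.02): k1=(1.742), k2=(1.747), k3=(1.747), k4=(1.751); state += dt/6·(k1+2k2+2k3+k4)
t=0.020: state=(3.025)
t=0.040: state=(3.060)
t=0.060: state=(3.095)
continuing one RK4 step at a time; state shown every 5 steps (Δt=0.1):
t=0.100: state=(3.166)
t=0.200: state=(3.347)
t=0.300: state=(3.531)
t=0.400: state=(3.719)
t=0.500: state=(3.908)
t=0.600: state=(4.099)
t=0.700: state=(4.291)
t=0.800: state=(4.483)
t=0.900: state=(4.674)
t=1.000: state=(4.864)
t=1.100: state=(5.051)
t=1.200: state=(5.236)
t=1.300: state=(5.417)
t=1.400: state=(5.594)
t=1.500: state=(5.766)
t=1.600: state=(5.933)
t=1.700: state=(6.095)
t=1.800: state=(6.250)
t=1.900: state=(6.400)
t=2.000: state=(6.543)
t=2.100: state=(6.679)
t=2.200: state=(6.809)
t=2.300: state=(6.933)
t=2.400: state=(7.050)
t=2.500: state=(7.160)
t=2.600: state=(7.264)
t=2.700: state=(7.362)
t=2.800: state=(7.453)
t=2.900: state=(7.539)
t=3.000: state=(7.620)
t=3.080: state=(7.680)

(x) = (7.680)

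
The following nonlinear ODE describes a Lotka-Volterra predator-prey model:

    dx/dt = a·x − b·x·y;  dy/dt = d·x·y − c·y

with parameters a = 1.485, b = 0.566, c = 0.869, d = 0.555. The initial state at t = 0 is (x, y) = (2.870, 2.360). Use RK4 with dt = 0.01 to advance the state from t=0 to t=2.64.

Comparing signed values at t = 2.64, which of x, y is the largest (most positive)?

largest component: y

t=0.000: state=(2.870, 2.360)
step 1 (dt=0.01): k1=(0.428, 1.708), k2=(0.415, 1.717), k3=(0.415, 1.717), k4=(0.401, 1.726); state += dt/6·(k1+2k2+2k3+k4)
t=0.010: state=(2.874, 2.377)
t=0.020: state=(2.878, 2.395)
t=0.030: state=(2.882, 2.412)
continuing one RK4 step at a time; state shown every 10 steps (Δt=0.1):
t=0.100: state=(2.899, 2.540)
t=0.200: state=(2.897, 2.735)
t=0.300: state=(2.862, 2.942)
t=0.400: state=(2.794, 3.156)
t=0.500: state=(2.694, 3.370)
t=0.600: state=(2.568, 3.575)
t=0.700: state=(2.420, 3.765)
t=0.800: state=(2.258, 3.930)
t=0.900: state=(2.089, 4.065)
t=1.000: state=(1.919, 4.165)
t=1.100: state=(1.755, 4.228)
t=1.200: state=(1.602, 4.254)
t=1.300: state=(1.461, 4.246)
t=1.400: state=(1.334, 4.206)
t=1.500: state=(1.222, 4.139)
t=1.600: state=(1.124, 4.049)
t=1.700: state=(1.040, 3.942)
t=1.800: state=(0.968, 3.821)
t=1.900: state=(0.908, 3.690)
t=2.000: state=(0.858, 3.552)
t=2.100: state=(0.818, 3.412)
t=2.200: state=(0.785, 3.270)
t=2.300: state=(0.760, 3.129)
t=2.400: state=(0.742, 2.991)
t=2.500: state=(0.729, 2.856)
t=2.600: state=(0.722, 2.726)
t=2.640: state=(0.721, 2.675)
compare at T: x=0.721, y=2.675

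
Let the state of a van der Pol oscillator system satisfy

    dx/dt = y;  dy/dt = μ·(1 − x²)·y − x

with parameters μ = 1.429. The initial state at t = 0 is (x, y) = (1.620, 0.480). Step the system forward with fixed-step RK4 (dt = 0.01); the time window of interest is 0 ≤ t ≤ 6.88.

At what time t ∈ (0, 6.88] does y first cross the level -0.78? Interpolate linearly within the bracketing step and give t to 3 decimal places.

t=0.000: state=(1.620, 0.480)
step 1 (dt=0.01): k1=(0.480, -2.734), k2=(0.466, -2.710), k3=(0.466, -2.710), k4=(0.453, -2.686); state += dt/6·(k1+2k2+2k3+k4)
t=0.010: state=(1.625, 0.453)
t=0.020: state=(1.629, 0.426)
t=0.030: state=(1.633, 0.400)
continuing one RK4 step at a time; state shown every 25 steps (Δt=0.25):
t=0.250: state=(1.668, -0.049)
t=0.500: state=(1.616, -0.336)
t=0.750: state=(1.509, -0.507)
t=1.000: state=(1.365, -0.647)
t=1.210: state=(1.216, -0.777)
next step: t=1.220: state=(1.208, -0.784) — y has crossed -0.78
linear interpolation between t=1.210 (-0.77673) and t=1.220 (-0.78363) → t≈1.215

t = 1.215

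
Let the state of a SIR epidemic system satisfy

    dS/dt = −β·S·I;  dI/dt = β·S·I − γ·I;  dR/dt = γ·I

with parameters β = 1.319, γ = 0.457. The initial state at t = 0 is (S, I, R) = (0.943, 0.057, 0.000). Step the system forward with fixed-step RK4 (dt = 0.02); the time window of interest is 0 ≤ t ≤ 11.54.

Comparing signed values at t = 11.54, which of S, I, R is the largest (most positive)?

largest component: R

t=0.000: state=(0.943, 0.057, 0.000)
step 1 (dt=0.02): k1=(-0.071, 0.045, 0.026), k2=(-0.071, 0.045, 0.026), k3=(-0.071, 0.045, 0.026), k4=(-0.072, 0.045, 0.026); state += dt/6·(k1+2k2+2k3+k4)
t=0.020: state=(0.942, 0.058, 0.001)
t=0.040: state=(0.940, 0.059, 0.001)
t=0.060: state=(0.939, 0.060, 0.002)
continuing one RK4 step at a time; state shown every 25 steps (Δt=0.5):
t=0.500: state=(0.901, 0.083, 0.016)
t=1.000: state=(0.843, 0.118, 0.039)
t=1.500: state=(0.770, 0.160, 0.070)
t=2.000: state=(0.682, 0.206, 0.112)
t=2.500: state=(0.587, 0.249, 0.164)
t=3.000: state=(0.493, 0.282, 0.225)
t=3.500: state=(0.406, 0.302, 0.292)
t=4.000: state=(0.332, 0.306, 0.362)
t=4.500: state=(0.272, 0.297, 0.431)
t=5.000: state=(0.225, 0.278, 0.497)
t=5.500: state=(0.188, 0.254, 0.558)
t=6.000: state=(0.161, 0.226, 0.613)
t=6.500: state=(0.140, 0.199, 0.661)
t=7.000: state=(0.124, 0.173, 0.704)
t=7.500: state=(0.111, 0.148, 0.740)
t=8.000: state=(0.102, 0.127, 0.772)
t=8.500: state=(0.094, 0.107, 0.798)
t=9.000: state=(0.088, 0.091, 0.821)
t=9.500: state=(0.083, 0.076, 0.840)
t=10.000: state=(0.080, 0.064, 0.856)
t=10.500: state=(0.077, 0.054, 0.870)
t=11.000: state=(0.074, 0.045, 0.881)
t=11.500: state=(0.072, 0.038, 0.890)
t=11.540: state=(0.072, 0.037, 0.891)
compare at T: S=0.072, I=0.037, R=0.891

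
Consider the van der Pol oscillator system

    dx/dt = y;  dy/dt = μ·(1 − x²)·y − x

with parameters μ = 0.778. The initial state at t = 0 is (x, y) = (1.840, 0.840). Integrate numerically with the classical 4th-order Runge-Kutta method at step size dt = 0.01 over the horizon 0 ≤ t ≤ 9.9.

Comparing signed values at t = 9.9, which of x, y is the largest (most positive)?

largest component: y

t=0.000: state=(1.840, 0.840)
step 1 (dt=0.01): k1=(0.840, -3.399), k2=(0.823, -3.382), k3=(0.823, -3.381), k4=(0.806, -3.364); state += dt/6·(k1+2k2+2k3+k4)
t=0.010: state=(1.848, 0.806)
t=0.020: state=(1.856, 0.773)
t=0.030: state=(1.864, 0.740)
continuing one RK4 step at a time; state shown every 50 steps (Δt=0.5):
t=0.500: state=(1.928, -0.301)
t=1.000: state=(1.656, -0.737)
t=1.500: state=(1.204, -1.085)
t=2.000: state=(0.537, -1.638)
t=2.500: state=(-0.478, -2.390)
t=3.000: state=(-1.603, -1.690)
t=3.500: state=(-2.001, -0.054)
t=4.000: state=(-1.841, 0.583)
t=4.500: state=(-1.466, 0.908)
t=5.000: state=(-0.918, 1.322)
t=5.500: state=(-0.093, 2.031)
t=6.000: state=(1.073, 2.381)
t=6.500: state=(1.907, 0.771)
t=7.000: state=(1.965, -0.343)
t=7.500: state=(1.680, -0.747)
t=8.000: state=(1.227, -1.082)
t=8.500: state=(0.563, -1.625)
t=9.000: state=(-0.444, -2.386)
t=9.500: state=(-1.584, -1.745)
t=9.900: state=(-1.984, -0.328)
compare at T: x=-1.984, y=-0.328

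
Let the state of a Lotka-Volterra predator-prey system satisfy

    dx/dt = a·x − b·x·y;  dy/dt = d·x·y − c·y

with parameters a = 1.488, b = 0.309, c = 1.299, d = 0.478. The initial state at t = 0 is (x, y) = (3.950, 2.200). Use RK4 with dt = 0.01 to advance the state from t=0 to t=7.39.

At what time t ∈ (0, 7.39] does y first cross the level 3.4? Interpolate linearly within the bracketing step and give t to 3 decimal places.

t = 0.463

t=0.000: state=(3.950, 2.200)
step 1 (dt=0.01): k1=(3.192, 1.296), k2=(3.197, 1.317), k3=(3.197, 1.317), k4=(3.202, 1.338); state += dt/6·(k1+2k2+2k3+k4)
t=0.010: state=(3.982, 2.213)
t=0.020: state=(4.014, 2.227)
t=0.030: state=(4.046, 2.241)
continuing one RK4 step at a time; state shown every 25 steps (Δt=0.25):
t=0.250: state=(4.757, 2.675)
t=0.460: state=(5.351, 3.387)
next step: t=0.470: state=(5.374, 3.430) — y has crossed 3.4
linear interpolation between t=0.460 (3.38672) and t=0.470 (3.42980) → t≈0.463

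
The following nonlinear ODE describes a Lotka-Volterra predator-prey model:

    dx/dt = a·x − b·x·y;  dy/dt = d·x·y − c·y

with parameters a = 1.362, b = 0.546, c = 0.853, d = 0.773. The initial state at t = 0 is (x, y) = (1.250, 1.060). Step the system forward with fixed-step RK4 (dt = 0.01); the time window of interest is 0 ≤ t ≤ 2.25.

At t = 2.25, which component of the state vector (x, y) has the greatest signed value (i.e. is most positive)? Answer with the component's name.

largest component: y

t=0.000: state=(1.250, 1.060)
step 1 (dt=0.01): k1=(0.979, 0.120), k2=(0.982, 0.124), k3=(0.982, 0.124), k4=(0.986, 0.128); state += dt/6·(k1+2k2+2k3+k4)
t=0.010: state=(1.260, 1.061)
t=0.020: state=(1.270, 1.063)
t=0.030: state=(1.280, 1.064)
continuing one RK4 step at a time; state shown every 10 steps (Δt=0.1):
t=0.100: state=(1.351, 1.076)
t=0.200: state=(1.459, 1.102)
t=0.300: state=(1.573, 1.137)
t=0.400: state=(1.692, 1.185)
t=0.500: state=(1.814, 1.246)
t=0.600: state=(1.939, 1.322)
t=0.700: state=(2.062, 1.417)
t=0.800: state=(2.180, 1.533)
t=0.900: state=(2.289, 1.673)
t=1.000: state=(2.383, 1.841)
t=1.100: state=(2.457, 2.038)
t=1.200: state=(2.503, 2.268)
t=1.300: state=(2.517, 2.529)
t=1.400: state=(2.493, 2.819)
t=1.500: state=(2.428, 3.131)
t=1.600: state=(2.325, 3.456)
t=1.700: state=(2.186, 3.778)
t=1.800: state=(2.021, 4.083)
t=1.900: state=(1.839, 4.353)
t=2.000: state=(1.651, 4.574)
t=2.100: state=(1.467, 4.738)
t=2.200: state=(1.294, 4.840)
t=2.250: state=(1.213, 4.868)
compare at T: x=1.213, y=4.868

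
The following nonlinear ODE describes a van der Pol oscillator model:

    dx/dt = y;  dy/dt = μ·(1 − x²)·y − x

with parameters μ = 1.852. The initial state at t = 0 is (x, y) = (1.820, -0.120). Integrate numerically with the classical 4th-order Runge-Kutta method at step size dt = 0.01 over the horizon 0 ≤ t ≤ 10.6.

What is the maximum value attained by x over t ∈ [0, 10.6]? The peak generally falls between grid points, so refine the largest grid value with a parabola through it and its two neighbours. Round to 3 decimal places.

t=0.000: state=(1.820, -0.120)
step 1 (dt=0.01): k1=(-0.120, -1.306), k2=(-0.127, -1.278), k3=(-0.126, -1.279), k4=(-0.133, -1.251); state += dt/6·(k1+2k2+2k3+k4)
t=0.010: state=(1.819, -0.133)
t=0.020: state=(1.817, -0.145)
t=0.030: state=(1.816, -0.157)
continuing one RK4 step at a time; state shown every 50 steps (Δt=0.5):
t=0.500: state=(1.667, -0.417)
t=1.000: state=(1.423, -0.564)
t=1.500: state=(1.083, -0.832)
t=2.000: state=(0.512, -1.602)
t=2.500: state=(-0.770, -3.592)
t=3.000: state=(-1.975, -0.592)
t=3.500: state=(-1.955, 0.304)
t=4.000: state=(-1.774, 0.406)
t=4.500: state=(-1.549, 0.503)
t=5.000: state=(-1.258, 0.682)
t=5.500: state=(-0.824, 1.132)
t=6.000: state=(0.040, 2.614)
t=6.500: state=(1.650, 2.402)
t=7.000: state=(2.011, -0.147)
t=7.500: state=(1.864, -0.369)
t=8.000: state=(1.659, -0.452)
t=8.500: state=(1.404, -0.582)
t=9.000: state=(1.053, -0.864)
t=9.500: state=(0.453, -1.706)
t=10.000: state=(-0.902, -3.637)
t=10.500: state=(-1.993, -0.419)
t=10.600: state=(-2.017, -0.085)
largest grid value and its neighbours: x(6.900)=2.01873, x(6.910)=2.01874, x(6.920)=2.01856
parabola through these three points peaks at t≈6.906 with x≈2.01876

max x = 2.019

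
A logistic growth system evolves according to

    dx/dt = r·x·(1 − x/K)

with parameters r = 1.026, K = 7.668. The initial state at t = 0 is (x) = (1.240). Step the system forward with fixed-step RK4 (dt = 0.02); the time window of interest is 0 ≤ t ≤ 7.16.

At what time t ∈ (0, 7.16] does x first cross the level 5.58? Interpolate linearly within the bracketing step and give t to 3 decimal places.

t = 2.562

t=0.000: state=(1.240)
step 1 (dt=0.02): k1=(1.067), k2=(1.074), k3=(1.074), k4=(1.081); state += dt/6·(k1+2k2+2k3+k4)
t=0.020: state=(1.261)
t=0.040: state=(1.283)
t=0.060: state=(1.305)
continuing one RK4 step at a time; state shown every 25 steps (Δt=0.5):
t=0.500: state=(1.869)
t=1.000: state=(2.683)
t=1.500: state=(3.630)
t=2.000: state=(4.603)
t=2.500: state=(5.482)
t=2.560: state=(5.577)
next step: t=2.580: state=(5.608) — x has crossed 5.58
linear interpolation between t=2.560 (5.57700) and t=2.580 (5.60806) → t≈2.562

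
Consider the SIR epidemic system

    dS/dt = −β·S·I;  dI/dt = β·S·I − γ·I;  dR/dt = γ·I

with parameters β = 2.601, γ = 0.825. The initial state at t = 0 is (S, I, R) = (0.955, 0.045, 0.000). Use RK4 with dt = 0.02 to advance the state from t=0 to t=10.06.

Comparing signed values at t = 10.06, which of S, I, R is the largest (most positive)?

largest component: R

t=0.000: state=(0.955, 0.045, 0.000)
step 1 (dt=0.02): k1=(-0.112, 0.075, 0.037), k2=(-0.113, 0.076, 0.038), k3=(-0.114, 0.076, 0.038), k4=(-0.115, 0.077, 0.038); state += dt/6·(k1+2k2+2k3+k4)
t=0.020: state=(0.953, 0.047, 0.001)
t=0.040: state=(0.950, 0.048, 0.002)
t=0.060: state=(0.948, 0.050, 0.002)
continuing one RK4 step at a time; state shown every 25 steps (Δt=0.5):
t=0.500: state=(0.873, 0.098, 0.028)
t=1.000: state=(0.728, 0.186, 0.086)
t=1.500: state=(0.537, 0.281, 0.183)
t=2.000: state=(0.358, 0.331, 0.311)
t=2.500: state=(0.233, 0.320, 0.447)
t=3.000: state=(0.158, 0.272, 0.570)
t=3.500: state=(0.115, 0.214, 0.670)
t=4.000: state=(0.090, 0.162, 0.747)
t=4.500: state=(0.075, 0.119, 0.805)
t=5.000: state=(0.066, 0.087, 0.847)
t=5.500: state=(0.060, 0.062, 0.878)
t=6.000: state=(0.056, 0.044, 0.900)
t=6.500: state=(0.053, 0.032, 0.915)
t=7.000: state=(0.052, 0.022, 0.926)
t=7.500: state=(0.050, 0.016, 0.934)
t=8.000: state=(0.049, 0.011, 0.939)
t=8.500: state=(0.049, 0.008, 0.943)
t=9.000: state=(0.048, 0.006, 0.946)
t=9.500: state=(0.048, 0.004, 0.948)
t=10.000: state=(0.048, 0.003, 0.949)
t=10.060: state=(0.048, 0.003, 0.949)
compare at T: S=0.048, I=0.003, R=0.949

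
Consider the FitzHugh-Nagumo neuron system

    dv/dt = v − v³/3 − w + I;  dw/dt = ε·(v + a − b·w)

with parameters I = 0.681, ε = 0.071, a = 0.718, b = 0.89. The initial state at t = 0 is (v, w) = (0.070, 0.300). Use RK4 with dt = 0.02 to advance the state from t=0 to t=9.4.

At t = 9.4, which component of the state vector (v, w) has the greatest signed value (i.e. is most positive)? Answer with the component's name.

largest component: v

t=0.000: state=(0.070, 0.300)
step 1 (dt=0.02): k1=(0.451, 0.037), k2=(0.455, 0.037), k3=(0.455, 0.037), k4=(0.459, 0.038); state += dt/6·(k1+2k2+2k3+k4)
t=0.020: state=(0.079, 0.301)
t=0.040: state=(0.088, 0.302)
t=0.060: state=(0.098, 0.302)
continuing one RK4 step at a time; state shown every 25 steps (Δt=0.5):
t=0.500: state=(0.354, 0.323)
t=1.000: state=(0.769, 0.357)
t=1.500: state=(1.243, 0.406)
t=2.000: state=(1.585, 0.469)
t=2.500: state=(1.730, 0.538)
t=3.000: state=(1.763, 0.607)
t=3.500: state=(1.754, 0.675)
t=4.000: state=(1.730, 0.740)
t=4.500: state=(1.701, 0.802)
t=5.000: state=(1.670, 0.861)
t=5.500: state=(1.638, 0.917)
t=6.000: state=(1.606, 0.971)
t=6.500: state=(1.574, 1.021)
t=7.000: state=(1.541, 1.069)
t=7.500: state=(1.507, 1.114)
t=8.000: state=(1.474, 1.156)
t=8.500: state=(1.439, 1.196)
t=9.000: state=(1.404, 1.234)
t=9.400: state=(1.375, 1.262)
compare at T: v=1.375, w=1.262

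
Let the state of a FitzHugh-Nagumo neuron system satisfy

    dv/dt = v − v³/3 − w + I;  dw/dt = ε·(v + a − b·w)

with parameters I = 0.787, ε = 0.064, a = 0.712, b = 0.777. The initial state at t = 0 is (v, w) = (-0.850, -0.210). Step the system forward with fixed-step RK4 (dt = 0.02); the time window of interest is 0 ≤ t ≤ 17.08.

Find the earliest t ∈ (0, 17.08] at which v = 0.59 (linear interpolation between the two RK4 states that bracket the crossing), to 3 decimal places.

t = 2.021

t=0.000: state=(-0.850, -0.210)
step 1 (dt=0.02): k1=(0.352, 0.002), k2=(0.353, 0.002), k3=(0.353, 0.002), k4=(0.354, 0.002); state += dt/6·(k1+2k2+2k3+k4)
t=0.020: state=(-0.843, -0.210)
t=0.040: state=(-0.836, -0.210)
t=0.060: state=(-0.829, -0.210)
continuing one RK4 step at a time; state shown every 50 steps (Δt=1):
t=1.000: state=(-0.404, -0.196)
t=2.000: state=(0.559, -0.141)
t=2.020: state=(0.588, -0.139)
next step: t=2.040: state=(0.617, -0.137) — v has crossed 0.59
linear interpolation between t=2.020 (0.58822) and t=2.040 (0.61732) → t≈2.021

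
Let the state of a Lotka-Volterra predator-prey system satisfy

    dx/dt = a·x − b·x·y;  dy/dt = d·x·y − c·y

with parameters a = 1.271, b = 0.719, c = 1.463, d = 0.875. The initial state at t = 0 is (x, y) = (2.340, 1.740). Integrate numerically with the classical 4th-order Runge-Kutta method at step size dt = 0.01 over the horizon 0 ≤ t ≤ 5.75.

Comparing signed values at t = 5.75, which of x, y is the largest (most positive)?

t=0.000: state=(2.340, 1.740)
step 1 (dt=0.01): k1=(0.047, 1.017), k2=(0.038, 1.020), k3=(0.038, 1.020), k4=(0.029, 1.024); state += dt/6·(k1+2k2+2k3+k4)
t=0.010: state=(2.340, 1.750)
t=0.020: state=(2.341, 1.760)
t=0.030: state=(2.341, 1.771)
continuing one RK4 step at a time; state shown every 20 steps (Δt=0.2):
t=0.200: state=(2.314, 1.953)
t=0.400: state=(2.218, 2.169)
t=0.600: state=(2.064, 2.357)
t=0.800: state=(1.878, 2.484)
t=1.000: state=(1.686, 2.532)
t=1.200: state=(1.513, 2.499)
t=1.400: state=(1.371, 2.400)
t=1.600: state=(1.264, 2.254)
t=1.800: state=(1.193, 2.085)
t=2.000: state=(1.155, 1.910)
t=2.200: state=(1.145, 1.742)
t=2.400: state=(1.162, 1.591)
t=2.600: state=(1.204, 1.460)
t=2.800: state=(1.268, 1.352)
t=3.000: state=(1.355, 1.269)
t=3.200: state=(1.462, 1.211)
t=3.400: state=(1.588, 1.180)
t=3.600: state=(1.729, 1.177)
t=3.800: state=(1.879, 1.205)
t=4.000: state=(2.029, 1.266)
t=4.200: state=(2.167, 1.364)
t=4.400: state=(2.275, 1.503)
t=4.600: state=(2.334, 1.680)
t=4.800: state=(2.329, 1.887)
t=5.000: state=(2.254, 2.106)
t=5.200: state=(2.115, 2.305)
t=5.400: state=(1.936, 2.453)
t=5.600: state=(1.743, 2.526)
t=5.750: state=(1.606, 2.527)
compare at T: x=1.606, y=2.527

largest component: y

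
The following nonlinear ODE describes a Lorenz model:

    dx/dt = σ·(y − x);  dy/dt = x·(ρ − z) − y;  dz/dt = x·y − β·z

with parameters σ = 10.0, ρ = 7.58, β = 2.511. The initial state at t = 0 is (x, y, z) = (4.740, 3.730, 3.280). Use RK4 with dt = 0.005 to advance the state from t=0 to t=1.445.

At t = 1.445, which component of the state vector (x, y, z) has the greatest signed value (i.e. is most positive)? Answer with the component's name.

t=0.000: state=(4.740, 3.730, 3.280)
step 1 (dt=0.005): k1=(-10.100, 16.652, 9.444), k2=(-9.431, 16.390, 9.487), k3=(-9.454, 16.398, 9.490), k4=(-8.807, 16.144, 9.533); state += dt/6·(k1+2k2+2k3+k4)
t=0.005: state=(4.693, 3.812, 3.327)
t=0.010: state=(4.652, 3.891, 3.375)
t=0.015: state=(4.617, 3.969, 3.424)
continuing one RK4 step at a time; state shown every 10 steps (Δt=0.05):
t=0.050: state=(4.503, 4.454, 3.778)
t=0.100: state=(4.608, 5.016, 4.346)
t=0.150: state=(4.864, 5.443, 5.000)
t=0.200: state=(5.156, 5.718, 5.729)
t=0.250: state=(5.404, 5.817, 6.491)
t=0.300: state=(5.553, 5.725, 7.217)
t=0.350: state=(5.569, 5.456, 7.832)
t=0.400: state=(5.443, 5.059, 8.272)
t=0.450: state=(5.194, 4.597, 8.504)
t=0.500: state=(4.861, 4.139, 8.532)
t=0.550: state=(4.488, 3.734, 8.388)
t=0.600: state=(4.119, 3.409, 8.118)
t=0.650: state=(3.786, 3.171, 7.768)
t=0.700: state=(3.509, 3.017, 7.380)
t=0.750: state=(3.296, 2.936, 6.983)
t=0.800: state=(3.149, 2.917, 6.600)
t=0.850: state=(3.063, 2.950, 6.248)
t=0.900: state=(3.034, 3.028, 5.938)
t=0.950: state=(3.055, 3.144, 5.678)
t=1.000: state=(3.121, 3.293, 5.475)
t=1.050: state=(3.225, 3.470, 5.332)
t=1.100: state=(3.363, 3.668, 5.256)
t=1.150: state=(3.528, 3.882, 5.247)
t=1.200: state=(3.714, 4.100, 5.308)
t=1.250: state=(3.911, 4.311, 5.436)
t=1.300: state=(4.110, 4.503, 5.626)
t=1.350: state=(4.299, 4.659, 5.870)
t=1.400: state=(4.466, 4.768, 6.150)
t=1.445: state=(4.586, 4.816, 6.417)
compare at T: x=4.586, y=4.816, z=6.417

largest component: z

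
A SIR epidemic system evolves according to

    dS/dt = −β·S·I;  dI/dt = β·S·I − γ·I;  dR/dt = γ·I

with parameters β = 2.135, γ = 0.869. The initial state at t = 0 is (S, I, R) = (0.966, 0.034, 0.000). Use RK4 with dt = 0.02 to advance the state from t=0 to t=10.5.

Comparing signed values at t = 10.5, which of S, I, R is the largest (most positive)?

largest component: R

t=0.000: state=(0.966, 0.034, 0.000)
step 1 (dt=0.02): k1=(-0.070, 0.041, 0.030), k2=(-0.071, 0.041, 0.030), k3=(-0.071, 0.041, 0.030), k4=(-0.072, 0.041, 0.030); state += dt/6·(k1+2k2+2k3+k4)
t=0.020: state=(0.965, 0.035, 0.001)
t=0.040: state=(0.963, 0.036, 0.001)
t=0.060: state=(0.962, 0.037, 0.002)
continuing one RK4 step at a time; state shown every 25 steps (Δt=0.5):
t=0.500: state=(0.920, 0.060, 0.020)
t=1.000: state=(0.845, 0.101, 0.054)
t=1.500: state=(0.739, 0.152, 0.109)
t=2.000: state=(0.611, 0.203, 0.186)
t=2.500: state=(0.483, 0.235, 0.282)
t=3.000: state=(0.374, 0.240, 0.387)
t=3.500: state=(0.292, 0.221, 0.487)
t=4.000: state=(0.234, 0.189, 0.577)
t=4.500: state=(0.195, 0.154, 0.651)
t=5.000: state=(0.169, 0.121, 0.711)
t=5.500: state=(0.150, 0.093, 0.757)
t=6.000: state=(0.138, 0.070, 0.792)
t=6.500: state=(0.129, 0.052, 0.818)
t=7.000: state=(0.123, 0.039, 0.838)
t=7.500: state=(0.119, 0.029, 0.853)
t=8.000: state=(0.116, 0.021, 0.863)
t=8.500: state=(0.114, 0.015, 0.871)
t=9.000: state=(0.112, 0.011, 0.877)
t=9.500: state=(0.111, 0.008, 0.881)
t=10.000: state=(0.110, 0.006, 0.884)
t=10.500: state=(0.110, 0.004, 0.886)
compare at T: S=0.110, I=0.004, R=0.886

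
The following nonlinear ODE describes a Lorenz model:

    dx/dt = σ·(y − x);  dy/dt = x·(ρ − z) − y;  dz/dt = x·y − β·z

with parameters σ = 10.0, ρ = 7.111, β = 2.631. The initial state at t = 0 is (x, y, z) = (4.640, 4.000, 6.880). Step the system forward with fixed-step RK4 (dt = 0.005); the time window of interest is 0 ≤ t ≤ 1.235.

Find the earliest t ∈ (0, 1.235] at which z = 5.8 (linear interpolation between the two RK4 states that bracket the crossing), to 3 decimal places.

t = 0.406

t=0.000: state=(4.640, 4.000, 6.880)
step 1 (dt=0.005): k1=(-6.400, -2.928, 0.459), k2=(-6.313, -2.930, 0.358), k3=(-6.315, -2.929, 0.359), k4=(-6.231, -2.929, 0.260); state += dt/6·(k1+2k2+2k3+k4)
t=0.005: state=(4.608, 3.985, 6.882)
t=0.010: state=(4.578, 3.971, 6.883)
t=0.015: state=(4.548, 3.956, 6.882)
continuing one RK4 step at a time; state shown every 10 steps (Δt=0.05):
t=0.050: state=(4.357, 3.856, 6.858)
t=0.100: state=(4.132, 3.729, 6.765)
t=0.150: state=(3.951, 3.629, 6.626)
t=0.200: state=(3.808, 3.559, 6.461)
t=0.250: state=(3.701, 3.520, 6.286)
t=0.300: state=(3.627, 3.511, 6.114)
t=0.350: state=(3.584, 3.529, 5.954)
t=0.400: state=(3.571, 3.572, 5.815)
t=0.405: state=(3.571, 3.577, 5.802)
next step: t=0.410: state=(3.572, 3.583, 5.790) — z has crossed 5.8
linear interpolation between t=0.405 (5.80206) and t=0.410 (5.78974) → t≈0.406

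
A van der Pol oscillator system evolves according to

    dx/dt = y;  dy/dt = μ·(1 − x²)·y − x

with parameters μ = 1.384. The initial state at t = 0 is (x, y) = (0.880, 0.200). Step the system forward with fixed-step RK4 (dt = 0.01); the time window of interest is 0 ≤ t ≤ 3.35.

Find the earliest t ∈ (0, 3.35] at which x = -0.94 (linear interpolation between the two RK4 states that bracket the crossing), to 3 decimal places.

t = 1.946

t=0.000: state=(0.880, 0.200)
step 1 (dt=0.01): k1=(0.200, -0.818), k2=(0.196, -0.820), k3=(0.196, -0.820), k4=(0.192, -0.823); state += dt/6·(k1+2k2+2k3+k4)
t=0.010: state=(0.882, 0.192)
t=0.020: state=(0.884, 0.184)
t=0.030: state=(0.886, 0.175)
continuing one RK4 step at a time; state shown every 20 steps (Δt=0.2):
t=0.200: state=(0.903, 0.028)
t=0.400: state=(0.890, -0.156)
t=0.600: state=(0.840, -0.347)
t=0.800: state=(0.751, -0.552)
t=1.000: state=(0.617, -0.787)
t=1.200: state=(0.432, -1.079)
t=1.400: state=(0.180, -1.455)
t=1.600: state=(-0.156, -1.920)
t=1.800: state=(-0.586, -2.351)
t=1.940: state=(-0.925, -2.442)
next step: t=1.950: state=(-0.949, -2.437) — x has crossed -0.94
linear interpolation between t=1.940 (-0.92505) and t=1.950 (-0.94945) → t≈1.946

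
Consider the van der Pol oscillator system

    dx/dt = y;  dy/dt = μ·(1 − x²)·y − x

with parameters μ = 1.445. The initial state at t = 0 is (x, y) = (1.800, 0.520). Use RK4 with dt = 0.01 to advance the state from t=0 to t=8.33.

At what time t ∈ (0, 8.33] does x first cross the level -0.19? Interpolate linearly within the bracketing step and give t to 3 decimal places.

t=0.000: state=(1.800, 0.520)
step 1 (dt=0.01): k1=(0.520, -3.483), k2=(0.503, -3.436), k3=(0.503, -3.437), k4=(0.486, -3.390); state += dt/6·(k1+2k2+2k3+k4)
t=0.010: state=(1.805, 0.486)
t=0.020: state=(1.810, 0.452)
t=0.030: state=(1.814, 0.420)
continuing one RK4 step at a time; state shown every 50 steps (Δt=0.5):
t=0.500: state=(1.785, -0.347)
t=1.000: state=(1.549, -0.576)
t=1.500: state=(1.206, -0.820)
t=2.000: state=(0.681, -1.369)
t=2.450: state=(-0.177, -2.588)
next step: t=2.460: state=(-0.203, -2.622) — x has crossed -0.19
linear interpolation between t=2.450 (-0.17706) and t=2.460 (-0.20311) → t≈2.455

t = 2.455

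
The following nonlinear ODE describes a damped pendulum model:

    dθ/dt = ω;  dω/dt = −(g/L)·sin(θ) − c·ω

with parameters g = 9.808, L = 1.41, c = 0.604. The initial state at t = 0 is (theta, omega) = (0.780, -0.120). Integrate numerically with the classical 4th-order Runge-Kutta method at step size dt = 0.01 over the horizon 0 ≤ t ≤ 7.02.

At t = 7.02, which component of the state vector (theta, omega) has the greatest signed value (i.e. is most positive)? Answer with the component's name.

largest component: omega

t=0.000: state=(0.780, -0.120)
step 1 (dt=0.01): k1=(-0.120, -4.820), k2=(-0.144, -4.802), k3=(-0.144, -4.801), k4=(-0.168, -4.783); state += dt/6·(k1+2k2+2k3+k4)
t=0.010: state=(0.779, -0.168)
t=0.020: state=(0.777, -0.216)
t=0.030: state=(0.774, -0.263)
continuing one RK4 step at a time; state shown every 25 steps (Δt=0.25):
t=0.250: state=(0.612, -1.161)
t=0.500: state=(0.244, -1.673)
t=0.750: state=(-0.165, -1.487)
t=1.000: state=(-0.454, -0.760)
t=1.250: state=(-0.531, 0.138)
t=1.500: state=(-0.400, 0.862)
t=1.750: state=(-0.135, 1.171)
t=2.000: state=(0.144, 0.988)
t=2.250: state=(0.329, 0.451)
t=2.500: state=(0.362, -0.179)
t=2.750: state=(0.252, -0.655)
t=3.000: state=(0.061, -0.816)
t=3.250: state=(-0.127, -0.638)
t=3.500: state=(-0.240, -0.239)
t=3.750: state=(-0.244, 0.195)
t=4.000: state=(-0.153, 0.494)
t=4.250: state=(-0.016, 0.561)
t=4.500: state=(0.108, 0.401)
t=4.750: state=(0.173, 0.108)
t=5.000: state=(0.162, -0.186)
t=5.250: state=(0.090, -0.367)
t=5.500: state=(-0.007, -0.380)
t=5.750: state=(-0.088, -0.244)
t=6.000: state=(-0.123, -0.032)
t=6.250: state=(-0.105, 0.162)
t=6.500: state=(-0.049, 0.267)
t=6.750: state=(0.018, 0.253)
t=7.000: state=(0.069, 0.142)
t=7.020: state=(0.072, 0.131)
compare at T: theta=0.072, omega=0.131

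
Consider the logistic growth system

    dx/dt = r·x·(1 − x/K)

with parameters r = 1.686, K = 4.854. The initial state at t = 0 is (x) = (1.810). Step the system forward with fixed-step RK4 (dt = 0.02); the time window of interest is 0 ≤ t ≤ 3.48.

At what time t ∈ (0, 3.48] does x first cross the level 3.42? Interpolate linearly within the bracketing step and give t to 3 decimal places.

t=0.000: state=(1.810)
step 1 (dt=0.02): k1=(1.914), k2=(1.922), k3=(1.922), k4=(1.930); state += dt/6·(k1+2k2+2k3+k4)
t=0.020: state=(1.848)
t=0.040: state=(1.887)
t=0.060: state=(1.926)
continuing one RK4 step at a time; state shown every 10 steps (Δt=0.2):
t=0.200: state=(2.206)
t=0.400: state=(2.614)
t=0.600: state=(3.012)
t=0.800: state=(3.379)
t=0.820: state=(3.413)
next step: t=0.840: state=(3.447) — x has crossed 3.42
linear interpolation between t=0.820 (3.41343) and t=0.840 (3.44735) → t≈0.824

t = 0.824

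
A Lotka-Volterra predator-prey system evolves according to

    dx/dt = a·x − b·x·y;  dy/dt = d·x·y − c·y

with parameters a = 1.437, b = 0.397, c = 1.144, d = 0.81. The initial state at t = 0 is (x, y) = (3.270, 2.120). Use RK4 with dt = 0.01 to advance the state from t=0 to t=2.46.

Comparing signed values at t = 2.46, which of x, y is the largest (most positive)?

t=0.000: state=(3.270, 2.120)
step 1 (dt=0.01): k1=(1.947, 3.190), k2=(1.932, 3.231), k3=(1.932, 3.231), k4=(1.916, 3.272); state += dt/6·(k1+2k2+2k3+k4)
t=0.010: state=(3.289, 2.152)
t=0.020: state=(3.308, 2.185)
t=0.030: state=(3.327, 2.219)
continuing one RK4 step at a time; state shown every 10 steps (Δt=0.1):
t=0.100: state=(3.447, 2.483)
t=0.200: state=(3.574, 2.944)
t=0.300: state=(3.631, 3.517)
t=0.400: state=(3.598, 4.207)
t=0.500: state=(3.461, 4.997)
t=0.600: state=(3.223, 5.847)
t=0.700: state=(2.901, 6.685)
t=0.800: state=(2.529, 7.431)
t=0.900: state=(2.148, 8.009)
t=1.000: state=(1.790, 8.377)
t=1.100: state=(1.477, 8.525)
t=1.200: state=(1.216, 8.477)
t=1.300: state=(1.006, 8.269)
t=1.400: state=(0.842, 7.947)
t=1.500: state=(0.714, 7.547)
t=1.600: state=(0.617, 7.103)
t=1.700: state=(0.542, 6.638)
t=1.800: state=(0.485, 6.172)
t=1.900: state=(0.442, 5.715)
t=2.000: state=(0.411, 5.276)
t=2.100: state=(0.388, 4.860)
t=2.200: state=(0.372, 4.470)
t=2.300: state=(0.362, 4.107)
t=2.400: state=(0.358, 3.771)
t=2.460: state=(0.357, 3.583)
compare at T: x=0.357, y=3.583

largest component: y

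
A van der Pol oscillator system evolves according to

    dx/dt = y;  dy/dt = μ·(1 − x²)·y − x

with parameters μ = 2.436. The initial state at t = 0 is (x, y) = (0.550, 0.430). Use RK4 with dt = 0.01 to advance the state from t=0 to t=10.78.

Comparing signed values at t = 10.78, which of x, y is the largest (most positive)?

largest component: y

t=0.000: state=(0.550, 0.430)
step 1 (dt=0.01): k1=(0.430, 0.181), k2=(0.431, 0.178), k3=(0.431, 0.177), k4=(0.432, 0.174); state += dt/6·(k1+2k2+2k3+k4)
t=0.010: state=(0.554, 0.432)
t=0.020: state=(0.559, 0.433)
t=0.030: state=(0.563, 0.435)
continuing one RK4 step at a time; state shown every 50 steps (Δt=0.5):
t=0.500: state=(0.769, 0.399)
t=1.000: state=(0.897, 0.071)
t=1.500: state=(0.815, -0.421)
t=2.000: state=(0.412, -1.344)
t=2.500: state=(-0.851, -3.811)
t=3.000: state=(-1.937, -0.266)
t=3.500: state=(-1.872, 0.277)
t=4.000: state=(-1.717, 0.338)
t=4.500: state=(-1.532, 0.410)
t=5.000: state=(-1.297, 0.545)
t=5.500: state=(-0.955, 0.883)
t=6.000: state=(-0.267, 2.200)
t=6.500: state=(1.513, 3.437)
t=7.000: state=(2.016, -0.131)
t=7.500: state=(1.896, -0.285)
t=8.000: state=(1.742, -0.331)
t=8.500: state=(1.561, -0.397)
t=9.000: state=(1.336, -0.518)
t=9.500: state=(1.017, -0.807)
t=10.000: state=(0.414, -1.858)
t=10.500: state=(-1.234, -4.145)
t=10.780: state=(-1.948, -0.938)
compare at T: x=-1.948, y=-0.938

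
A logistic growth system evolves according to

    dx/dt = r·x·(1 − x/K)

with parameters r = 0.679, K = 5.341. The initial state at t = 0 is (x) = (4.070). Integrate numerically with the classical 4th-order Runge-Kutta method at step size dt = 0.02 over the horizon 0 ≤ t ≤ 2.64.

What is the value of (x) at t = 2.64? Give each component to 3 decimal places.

(x) = (5.077)

t=0.000: state=(4.070)
step 1 (dt=0.02): k1=(0.658), k2=(0.655), k3=(0.655), k4=(0.653); state += dt/6·(k1+2k2+2k3+k4)
t=0.020: state=(4.083)
t=0.040: state=(4.096)
t=0.060: state=(4.109)
continuing one RK4 step at a time; state shown every 5 steps (Δt=0.1):
t=0.100: state=(4.135)
t=0.200: state=(4.197)
t=0.300: state=(4.257)
t=0.400: state=(4.314)
t=0.500: state=(4.369)
t=0.600: state=(4.422)
t=0.700: state=(4.473)
t=0.800: state=(4.521)
t=0.900: state=(4.567)
t=1.000: state=(4.611)
t=1.100: state=(4.653)
t=1.200: state=(4.692)
t=1.300: state=(4.730)
t=1.400: state=(4.766)
t=1.500: state=(4.800)
t=1.600: state=(4.832)
t=1.700: state=(4.862)
t=1.800: state=(4.891)
t=1.900: state=(4.918)
t=2.000: state=(4.944)
t=2.100: state=(4.968)
t=2.200: state=(4.991)
t=2.300: state=(5.013)
t=2.400: state=(5.033)
t=2.500: state=(5.052)
t=2.600: state=(5.070)
t=2.640: state=(5.077)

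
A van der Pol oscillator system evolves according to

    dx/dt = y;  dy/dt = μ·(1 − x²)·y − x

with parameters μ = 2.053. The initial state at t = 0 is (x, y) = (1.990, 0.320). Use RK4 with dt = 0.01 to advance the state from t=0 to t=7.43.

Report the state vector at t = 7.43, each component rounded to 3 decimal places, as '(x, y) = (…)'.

(x, y) = (1.791, 1.883)

t=0.000: state=(1.990, 0.320)
step 1 (dt=0.01): k1=(0.320, -3.935), k2=(0.300, -3.821), k3=(0.301, -3.824), k4=(0.282, -3.712); state += dt/6·(k1+2k2+2k3+k4)
t=0.010: state=(1.993, 0.282)
t=0.020: state=(1.996, 0.246)
t=0.030: state=(1.998, 0.212)
continuing one RK4 step at a time; state shown every 25 steps (Δt=0.25):
t=0.250: state=(1.991, -0.187)
t=0.500: state=(1.927, -0.303)
t=0.750: state=(1.845, -0.346)
t=1.000: state=(1.755, -0.379)
t=1.250: state=(1.655, -0.417)
t=1.500: state=(1.545, -0.465)
t=1.750: state=(1.421, -0.530)
t=2.000: state=(1.278, -0.625)
t=2.250: state=(1.104, -0.774)
t=2.500: state=(0.882, -1.028)
t=2.750: state=(0.572, -1.507)
t=3.000: state=(0.090, -2.457)
t=3.250: state=(-0.696, -3.770)
t=3.500: state=(-1.593, -2.784)
t=3.750: state=(-1.982, -0.566)
t=4.000: state=(-2.014, 0.135)
t=4.250: state=(-1.957, 0.287)
t=4.500: state=(-1.878, 0.335)
t=4.750: state=(-1.790, 0.367)
t=5.000: state=(-1.694, 0.402)
t=5.250: state=(-1.589, 0.445)
t=5.500: state=(-1.471, 0.503)
t=5.750: state=(-1.335, 0.584)
t=6.000: state=(-1.175, 0.709)
t=6.250: state=(-0.975, 0.913)
t=6.500: state=(-0.705, 1.285)
t=6.750: state=(-0.302, 2.020)
t=7.000: state=(0.356, 3.323)
t=7.250: state=(1.286, 3.604)
t=7.430: state=(1.791, 1.883)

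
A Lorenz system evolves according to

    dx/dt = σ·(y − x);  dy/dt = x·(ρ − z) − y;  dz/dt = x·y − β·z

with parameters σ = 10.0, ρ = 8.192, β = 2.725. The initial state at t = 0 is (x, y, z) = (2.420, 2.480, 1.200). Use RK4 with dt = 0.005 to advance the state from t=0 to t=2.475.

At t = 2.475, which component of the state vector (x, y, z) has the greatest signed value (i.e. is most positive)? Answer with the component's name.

t=0.000: state=(2.420, 2.480, 1.200)
step 1 (dt=0.005): k1=(0.600, 14.441, 2.732), k2=(0.946, 14.398, 2.804), k3=(0.936, 14.404, 2.806), k4=(1.273, 14.367, 2.880); state += dt/6·(k1+2k2+2k3+k4)
t=0.005: state=(2.425, 2.552, 1.214)
t=0.010: state=(2.433, 2.624, 1.229)
t=0.015: state=(2.444, 2.695, 1.244)
continuing one RK4 step at a time; state shown every 20 steps (Δt=0.1):
t=0.100: state=(2.990, 3.946, 1.669)
t=0.200: state=(4.196, 5.604, 2.791)
t=0.300: state=(5.672, 7.116, 4.941)
t=0.400: state=(6.807, 7.477, 7.891)
t=0.500: state=(6.802, 6.111, 10.178)
t=0.600: state=(5.626, 4.141, 10.537)
t=0.700: state=(4.170, 2.865, 9.479)
t=0.800: state=(3.138, 2.391, 8.026)
t=0.900: state=(2.649, 2.392, 6.699)
t=1.000: state=(2.576, 2.666, 5.670)
t=1.100: state=(2.800, 3.149, 4.997)
t=1.200: state=(3.258, 3.816, 4.729)
t=1.300: state=(3.899, 4.609, 4.929)
t=1.400: state=(4.634, 5.363, 5.637)
t=1.500: state=(5.280, 5.800, 6.753)
t=1.600: state=(5.594, 5.677, 7.918)
t=1.700: state=(5.437, 5.059, 8.645)
t=1.800: state=(4.920, 4.313, 8.702)
t=1.900: state=(4.320, 3.766, 8.241)
t=2.000: state=(3.863, 3.517, 7.561)
t=2.100: state=(3.637, 3.528, 6.900)
t=2.200: state=(3.634, 3.730, 6.401)
t=2.300: state=(3.812, 4.063, 6.141)
t=2.400: state=(4.114, 4.454, 6.157)
t=2.475: state=(4.377, 4.731, 6.345)
compare at T: x=4.377, y=4.731, z=6.345

largest component: z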